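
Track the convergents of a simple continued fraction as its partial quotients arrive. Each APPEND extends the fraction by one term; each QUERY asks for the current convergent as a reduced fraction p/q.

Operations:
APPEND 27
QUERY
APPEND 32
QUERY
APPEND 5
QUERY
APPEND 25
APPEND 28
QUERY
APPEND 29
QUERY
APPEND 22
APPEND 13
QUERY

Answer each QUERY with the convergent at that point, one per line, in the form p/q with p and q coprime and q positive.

APPEND 27: p_0 = 27·1 + 0 = 27, q_0 = 27·0 + 1 = 1 → 27/1
APPEND 32: p_1 = 32·27 + 1 = 865, q_1 = 32·1 + 0 = 32 → 865/32
APPEND 5: p_2 = 5·865 + 27 = 4352, q_2 = 5·32 + 1 = 161 → 4352/161
APPEND 25: p_3 = 25·4352 + 865 = 109665, q_3 = 25·161 + 32 = 4057 → 109665/4057
APPEND 28: p_4 = 28·109665 + 4352 = 3074972, q_4 = 28·4057 + 161 = 113757 → 3074972/113757
APPEND 29: p_5 = 29·3074972 + 109665 = 89283853, q_5 = 29·113757 + 4057 = 3303010 → 89283853/3303010
APPEND 22: p_6 = 22·89283853 + 3074972 = 1967319738, q_6 = 22·3303010 + 113757 = 72779977 → 1967319738/72779977
APPEND 13: p_7 = 13·1967319738 + 89283853 = 25664440447, q_7 = 13·72779977 + 3303010 = 949442711 → 25664440447/949442711

27/1
865/32
4352/161
3074972/113757
89283853/3303010
25664440447/949442711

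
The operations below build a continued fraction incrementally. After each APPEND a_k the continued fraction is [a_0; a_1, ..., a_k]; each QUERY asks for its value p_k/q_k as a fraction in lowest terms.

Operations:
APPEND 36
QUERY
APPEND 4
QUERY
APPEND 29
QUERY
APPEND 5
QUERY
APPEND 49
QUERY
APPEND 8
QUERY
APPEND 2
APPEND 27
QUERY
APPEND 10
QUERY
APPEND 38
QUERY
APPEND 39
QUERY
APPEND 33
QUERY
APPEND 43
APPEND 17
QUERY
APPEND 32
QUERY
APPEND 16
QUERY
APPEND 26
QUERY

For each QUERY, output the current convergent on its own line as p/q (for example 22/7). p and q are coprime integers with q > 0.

36/1
145/4
4241/117
21350/589
1050391/28978
8424478/232413
491706847/13565121
4934967817/136145014
188020483893/5187075653
7337733839644/202432095481
242333237192145/6685446226526
177512671099924088/4897187983440209
5690833142130672695/156997692089922787
91230842945190687208/2516860261422204801
2377692749717088540103/65595364489067247613

APPEND 36: p_0 = 36·1 + 0 = 36, q_0 = 36·0 + 1 = 1 → 36/1
APPEND 4: p_1 = 4·36 + 1 = 145, q_1 = 4·1 + 0 = 4 → 145/4
APPEND 29: p_2 = 29·145 + 36 = 4241, q_2 = 29·4 + 1 = 117 → 4241/117
APPEND 5: p_3 = 5·4241 + 145 = 21350, q_3 = 5·117 + 4 = 589 → 21350/589
APPEND 49: p_4 = 49·21350 + 4241 = 1050391, q_4 = 49·589 + 117 = 28978 → 1050391/28978
APPEND 8: p_5 = 8·1050391 + 21350 = 8424478, q_5 = 8·28978 + 589 = 232413 → 8424478/232413
APPEND 2: p_6 = 2·8424478 + 1050391 = 17899347, q_6 = 2·232413 + 28978 = 493804 → 17899347/493804
APPEND 27: p_7 = 27·17899347 + 8424478 = 491706847, q_7 = 27·493804 + 232413 = 13565121 → 491706847/13565121
APPEND 10: p_8 = 10·491706847 + 17899347 = 4934967817, q_8 = 10·13565121 + 493804 = 136145014 → 4934967817/136145014
APPEND 38: p_9 = 38·4934967817 + 491706847 = 188020483893, q_9 = 38·136145014 + 13565121 = 5187075653 → 188020483893/5187075653
APPEND 39: p_10 = 39·188020483893 + 4934967817 = 7337733839644, q_10 = 39·5187075653 + 136145014 = 202432095481 → 7337733839644/202432095481
APPEND 33: p_11 = 33·7337733839644 + 188020483893 = 242333237192145, q_11 = 33·202432095481 + 5187075653 = 6685446226526 → 242333237192145/6685446226526
APPEND 43: p_12 = 43·242333237192145 + 7337733839644 = 10427666933101879, q_12 = 43·6685446226526 + 202432095481 = 287676619836099 → 10427666933101879/287676619836099
APPEND 17: p_13 = 17·10427666933101879 + 242333237192145 = 177512671099924088, q_13 = 17·287676619836099 + 6685446226526 = 4897187983440209 → 177512671099924088/4897187983440209
APPEND 32: p_14 = 32·177512671099924088 + 10427666933101879 = 5690833142130672695, q_14 = 32·4897187983440209 + 287676619836099 = 156997692089922787 → 5690833142130672695/156997692089922787
APPEND 16: p_15 = 16·5690833142130672695 + 177512671099924088 = 91230842945190687208, q_15 = 16·156997692089922787 + 4897187983440209 = 2516860261422204801 → 91230842945190687208/2516860261422204801
APPEND 26: p_16 = 26·91230842945190687208 + 5690833142130672695 = 2377692749717088540103, q_16 = 26·2516860261422204801 + 156997692089922787 = 65595364489067247613 → 2377692749717088540103/65595364489067247613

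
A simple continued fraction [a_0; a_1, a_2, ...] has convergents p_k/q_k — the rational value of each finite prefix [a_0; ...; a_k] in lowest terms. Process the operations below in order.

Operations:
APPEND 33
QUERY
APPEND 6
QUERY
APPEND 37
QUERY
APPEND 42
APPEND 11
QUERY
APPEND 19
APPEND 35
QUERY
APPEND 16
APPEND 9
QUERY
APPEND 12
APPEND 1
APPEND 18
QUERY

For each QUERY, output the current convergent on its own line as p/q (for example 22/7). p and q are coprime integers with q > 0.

33/1
199/6
7396/223
3426537/103315
2292952727/69135810
333066880721/10042443663
82632753172020/2491495902121

APPEND 33: p_0 = 33·1 + 0 = 33, q_0 = 33·0 + 1 = 1 → 33/1
APPEND 6: p_1 = 6·33 + 1 = 199, q_1 = 6·1 + 0 = 6 → 199/6
APPEND 37: p_2 = 37·199 + 33 = 7396, q_2 = 37·6 + 1 = 223 → 7396/223
APPEND 42: p_3 = 42·7396 + 199 = 310831, q_3 = 42·223 + 6 = 9372 → 310831/9372
APPEND 11: p_4 = 11·310831 + 7396 = 3426537, q_4 = 11·9372 + 223 = 103315 → 3426537/103315
APPEND 19: p_5 = 19·3426537 + 310831 = 65415034, q_5 = 19·103315 + 9372 = 1972357 → 65415034/1972357
APPEND 35: p_6 = 35·65415034 + 3426537 = 2292952727, q_6 = 35·1972357 + 103315 = 69135810 → 2292952727/69135810
APPEND 16: p_7 = 16·2292952727 + 65415034 = 36752658666, q_7 = 16·69135810 + 1972357 = 1108145317 → 36752658666/1108145317
APPEND 9: p_8 = 9·36752658666 + 2292952727 = 333066880721, q_8 = 9·1108145317 + 69135810 = 10042443663 → 333066880721/10042443663
APPEND 12: p_9 = 12·333066880721 + 36752658666 = 4033555227318, q_9 = 12·10042443663 + 1108145317 = 121617469273 → 4033555227318/121617469273
APPEND 1: p_10 = 1·4033555227318 + 333066880721 = 4366622108039, q_10 = 1·121617469273 + 10042443663 = 131659912936 → 4366622108039/131659912936
APPEND 18: p_11 = 18·4366622108039 + 4033555227318 = 82632753172020, q_11 = 18·131659912936 + 121617469273 = 2491495902121 → 82632753172020/2491495902121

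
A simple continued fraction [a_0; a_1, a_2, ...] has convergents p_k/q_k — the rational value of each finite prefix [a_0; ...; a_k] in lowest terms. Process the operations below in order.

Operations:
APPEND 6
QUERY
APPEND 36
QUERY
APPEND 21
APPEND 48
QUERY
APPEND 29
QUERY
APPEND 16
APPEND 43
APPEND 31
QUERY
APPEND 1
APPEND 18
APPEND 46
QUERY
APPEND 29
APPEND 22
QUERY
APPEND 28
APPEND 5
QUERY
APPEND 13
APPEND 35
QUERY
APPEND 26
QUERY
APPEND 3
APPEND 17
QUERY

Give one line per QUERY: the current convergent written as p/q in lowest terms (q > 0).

6/1
217/36
219241/36372
6362552/1055545
136292016494/22610794623
122897498530089/20388649096454
78590211340994999/13038086703248916
11099053279499036884/1841328792897677261
5138311536928667112299/852443964504701829431
133742591745392464007643/22187846009571156255268
7041966066888195469306519/1168259539894280056374263

APPEND 6: p_0 = 6·1 + 0 = 6, q_0 = 6·0 + 1 = 1 → 6/1
APPEND 36: p_1 = 36·6 + 1 = 217, q_1 = 36·1 + 0 = 36 → 217/36
APPEND 21: p_2 = 21·217 + 6 = 4563, q_2 = 21·36 + 1 = 757 → 4563/757
APPEND 48: p_3 = 48·4563 + 217 = 219241, q_3 = 48·757 + 36 = 36372 → 219241/36372
APPEND 29: p_4 = 29·219241 + 4563 = 6362552, q_4 = 29·36372 + 757 = 1055545 → 6362552/1055545
APPEND 16: p_5 = 16·6362552 + 219241 = 102020073, q_5 = 16·1055545 + 36372 = 16925092 → 102020073/16925092
APPEND 43: p_6 = 43·102020073 + 6362552 = 4393225691, q_6 = 43·16925092 + 1055545 = 728834501 → 4393225691/728834501
APPEND 31: p_7 = 31·4393225691 + 102020073 = 136292016494, q_7 = 31·728834501 + 16925092 = 22610794623 → 136292016494/22610794623
APPEND 1: p_8 = 1·136292016494 + 4393225691 = 140685242185, q_8 = 1·22610794623 + 728834501 = 23339629124 → 140685242185/23339629124
APPEND 18: p_9 = 18·140685242185 + 136292016494 = 2668626375824, q_9 = 18·23339629124 + 22610794623 = 442724118855 → 2668626375824/442724118855
APPEND 46: p_10 = 46·2668626375824 + 140685242185 = 122897498530089, q_10 = 46·442724118855 + 23339629124 = 20388649096454 → 122897498530089/20388649096454
APPEND 29: p_11 = 29·122897498530089 + 2668626375824 = 3566696083748405, q_11 = 29·20388649096454 + 442724118855 = 591713547916021 → 3566696083748405/591713547916021
APPEND 22: p_12 = 22·3566696083748405 + 122897498530089 = 78590211340994999, q_12 = 22·591713547916021 + 20388649096454 = 13038086703248916 → 78590211340994999/13038086703248916
APPEND 28: p_13 = 28·78590211340994999 + 3566696083748405 = 2204092613631608377, q_13 = 28·13038086703248916 + 591713547916021 = 365658141238885669 → 2204092613631608377/365658141238885669
APPEND 5: p_14 = 5·2204092613631608377 + 78590211340994999 = 11099053279499036884, q_14 = 5·365658141238885669 + 13038086703248916 = 1841328792897677261 → 11099053279499036884/1841328792897677261
APPEND 13: p_15 = 13·11099053279499036884 + 2204092613631608377 = 146491785247119087869, q_15 = 13·1841328792897677261 + 365658141238885669 = 24302932448908690062 → 146491785247119087869/24302932448908690062
APPEND 35: p_16 = 35·146491785247119087869 + 11099053279499036884 = 5138311536928667112299, q_16 = 35·24302932448908690062 + 1841328792897677261 = 852443964504701829431 → 5138311536928667112299/852443964504701829431
APPEND 26: p_17 = 26·5138311536928667112299 + 146491785247119087869 = 133742591745392464007643, q_17 = 26·852443964504701829431 + 24302932448908690062 = 22187846009571156255268 → 133742591745392464007643/22187846009571156255268
APPEND 3: p_18 = 3·133742591745392464007643 + 5138311536928667112299 = 406366086773106059135228, q_18 = 3·22187846009571156255268 + 852443964504701829431 = 67415981993218170595235 → 406366086773106059135228/67415981993218170595235
APPEND 17: p_19 = 17·406366086773106059135228 + 133742591745392464007643 = 7041966066888195469306519, q_19 = 17·67415981993218170595235 + 22187846009571156255268 = 1168259539894280056374263 → 7041966066888195469306519/1168259539894280056374263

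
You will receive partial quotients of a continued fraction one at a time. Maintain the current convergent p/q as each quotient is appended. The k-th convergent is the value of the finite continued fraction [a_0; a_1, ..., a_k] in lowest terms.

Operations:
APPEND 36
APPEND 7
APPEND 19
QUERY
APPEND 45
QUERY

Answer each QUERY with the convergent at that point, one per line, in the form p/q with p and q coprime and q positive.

4843/134
218188/6037

APPEND 36: p_0 = 36·1 + 0 = 36, q_0 = 36·0 + 1 = 1 → 36/1
APPEND 7: p_1 = 7·36 + 1 = 253, q_1 = 7·1 + 0 = 7 → 253/7
APPEND 19: p_2 = 19·253 + 36 = 4843, q_2 = 19·7 + 1 = 134 → 4843/134
APPEND 45: p_3 = 45·4843 + 253 = 218188, q_3 = 45·134 + 7 = 6037 → 218188/6037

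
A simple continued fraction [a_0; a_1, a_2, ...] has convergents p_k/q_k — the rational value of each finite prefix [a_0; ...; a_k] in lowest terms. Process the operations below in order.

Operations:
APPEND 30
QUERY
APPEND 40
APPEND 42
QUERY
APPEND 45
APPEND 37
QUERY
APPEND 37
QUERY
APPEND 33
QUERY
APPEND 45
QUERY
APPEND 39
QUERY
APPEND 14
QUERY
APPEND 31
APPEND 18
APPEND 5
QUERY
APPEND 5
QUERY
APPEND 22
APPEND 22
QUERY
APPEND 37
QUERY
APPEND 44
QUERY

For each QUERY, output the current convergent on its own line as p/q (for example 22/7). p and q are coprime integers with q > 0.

APPEND 30: p_0 = 30·1 + 0 = 30, q_0 = 30·0 + 1 = 1 → 30/1
APPEND 40: p_1 = 40·30 + 1 = 1201, q_1 = 40·1 + 0 = 40 → 1201/40
APPEND 42: p_2 = 42·1201 + 30 = 50472, q_2 = 42·40 + 1 = 1681 → 50472/1681
APPEND 45: p_3 = 45·50472 + 1201 = 2272441, q_3 = 45·1681 + 40 = 75685 → 2272441/75685
APPEND 37: p_4 = 37·2272441 + 50472 = 84130789, q_4 = 37·75685 + 1681 = 2802026 → 84130789/2802026
APPEND 37: p_5 = 37·84130789 + 2272441 = 3115111634, q_5 = 37·2802026 + 75685 = 103750647 → 3115111634/103750647
APPEND 33: p_6 = 33·3115111634 + 84130789 = 102882814711, q_6 = 33·103750647 + 2802026 = 3426573377 → 102882814711/3426573377
APPEND 45: p_7 = 45·102882814711 + 3115111634 = 4632841773629, q_7 = 45·3426573377 + 103750647 = 154299552612 → 4632841773629/154299552612
APPEND 39: p_8 = 39·4632841773629 + 102882814711 = 180783711986242, q_8 = 39·154299552612 + 3426573377 = 6021109125245 → 180783711986242/6021109125245
APPEND 14: p_9 = 14·180783711986242 + 4632841773629 = 2535604809581017, q_9 = 14·6021109125245 + 154299552612 = 84449827306042 → 2535604809581017/84449827306042
APPEND 31: p_10 = 31·2535604809581017 + 180783711986242 = 78784532808997769, q_10 = 31·84449827306042 + 6021109125245 = 2623965755612547 → 78784532808997769/2623965755612547
APPEND 18: p_11 = 18·78784532808997769 + 2535604809581017 = 1420657195371540859, q_11 = 18·2623965755612547 + 84449827306042 = 47315833428331888 → 1420657195371540859/47315833428331888
APPEND 5: p_12 = 5·1420657195371540859 + 78784532808997769 = 7182070509666702064, q_12 = 5·47315833428331888 + 2623965755612547 = 239203132897271987 → 7182070509666702064/239203132897271987
APPEND 5: p_13 = 5·7182070509666702064 + 1420657195371540859 = 37331009743705051179, q_13 = 5·239203132897271987 + 47315833428331888 = 1243331497914691823 → 37331009743705051179/1243331497914691823
APPEND 22: p_14 = 22·37331009743705051179 + 7182070509666702064 = 828464284871177828002, q_14 = 22·1243331497914691823 + 239203132897271987 = 27592496087020492093 → 828464284871177828002/27592496087020492093
APPEND 22: p_15 = 22·828464284871177828002 + 37331009743705051179 = 18263545276909617267223, q_15 = 22·27592496087020492093 + 1243331497914691823 = 608278245412365517869 → 18263545276909617267223/608278245412365517869
APPEND 37: p_16 = 37·18263545276909617267223 + 828464284871177828002 = 676579639530527016715253, q_16 = 37·608278245412365517869 + 27592496087020492093 = 22533887576344544653246 → 676579639530527016715253/22533887576344544653246
APPEND 44: p_17 = 44·676579639530527016715253 + 18263545276909617267223 = 29787767684620098352738355, q_17 = 44·22533887576344544653246 + 608278245412365517869 = 992099331604572330260693 → 29787767684620098352738355/992099331604572330260693

30/1
50472/1681
84130789/2802026
3115111634/103750647
102882814711/3426573377
4632841773629/154299552612
180783711986242/6021109125245
2535604809581017/84449827306042
7182070509666702064/239203132897271987
37331009743705051179/1243331497914691823
18263545276909617267223/608278245412365517869
676579639530527016715253/22533887576344544653246
29787767684620098352738355/992099331604572330260693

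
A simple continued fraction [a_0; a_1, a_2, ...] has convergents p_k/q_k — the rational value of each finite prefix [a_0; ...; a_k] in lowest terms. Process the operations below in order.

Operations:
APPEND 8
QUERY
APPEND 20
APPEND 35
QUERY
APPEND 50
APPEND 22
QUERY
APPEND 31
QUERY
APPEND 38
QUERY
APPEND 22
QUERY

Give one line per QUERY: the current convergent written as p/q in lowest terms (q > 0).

8/1
5643/701
6216485/772241
192993346/23974541
7339963633/911804799
161672193272/20083680119

APPEND 8: p_0 = 8·1 + 0 = 8, q_0 = 8·0 + 1 = 1 → 8/1
APPEND 20: p_1 = 20·8 + 1 = 161, q_1 = 20·1 + 0 = 20 → 161/20
APPEND 35: p_2 = 35·161 + 8 = 5643, q_2 = 35·20 + 1 = 701 → 5643/701
APPEND 50: p_3 = 50·5643 + 161 = 282311, q_3 = 50·701 + 20 = 35070 → 282311/35070
APPEND 22: p_4 = 22·282311 + 5643 = 6216485, q_4 = 22·35070 + 701 = 772241 → 6216485/772241
APPEND 31: p_5 = 31·6216485 + 282311 = 192993346, q_5 = 31·772241 + 35070 = 23974541 → 192993346/23974541
APPEND 38: p_6 = 38·192993346 + 6216485 = 7339963633, q_6 = 38·23974541 + 772241 = 911804799 → 7339963633/911804799
APPEND 22: p_7 = 22·7339963633 + 192993346 = 161672193272, q_7 = 22·911804799 + 23974541 = 20083680119 → 161672193272/20083680119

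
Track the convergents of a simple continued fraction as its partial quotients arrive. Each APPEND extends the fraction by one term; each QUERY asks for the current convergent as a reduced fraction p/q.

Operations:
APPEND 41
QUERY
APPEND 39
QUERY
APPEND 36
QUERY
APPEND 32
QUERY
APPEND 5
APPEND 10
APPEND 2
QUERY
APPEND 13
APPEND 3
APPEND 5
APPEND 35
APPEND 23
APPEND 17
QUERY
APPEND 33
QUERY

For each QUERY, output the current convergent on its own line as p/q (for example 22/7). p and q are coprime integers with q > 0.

41/1
1600/39
57641/1405
1846112/44999
198744445/4844398
605570666485241/14760791556110
20019363037832793/487972190929669

APPEND 41: p_0 = 41·1 + 0 = 41, q_0 = 41·0 + 1 = 1 → 41/1
APPEND 39: p_1 = 39·41 + 1 = 1600, q_1 = 39·1 + 0 = 39 → 1600/39
APPEND 36: p_2 = 36·1600 + 41 = 57641, q_2 = 36·39 + 1 = 1405 → 57641/1405
APPEND 32: p_3 = 32·57641 + 1600 = 1846112, q_3 = 32·1405 + 39 = 44999 → 1846112/44999
APPEND 5: p_4 = 5·1846112 + 57641 = 9288201, q_4 = 5·44999 + 1405 = 226400 → 9288201/226400
APPEND 10: p_5 = 10·9288201 + 1846112 = 94728122, q_5 = 10·226400 + 44999 = 2308999 → 94728122/2308999
APPEND 2: p_6 = 2·94728122 + 9288201 = 198744445, q_6 = 2·2308999 + 226400 = 4844398 → 198744445/4844398
APPEND 13: p_7 = 13·198744445 + 94728122 = 2678405907, q_7 = 13·4844398 + 2308999 = 65286173 → 2678405907/65286173
APPEND 3: p_8 = 3·2678405907 + 198744445 = 8233962166, q_8 = 3·65286173 + 4844398 = 200702917 → 8233962166/200702917
APPEND 5: p_9 = 5·8233962166 + 2678405907 = 43848216737, q_9 = 5·200702917 + 65286173 = 1068800758 → 43848216737/1068800758
APPEND 35: p_10 = 35·43848216737 + 8233962166 = 1542921547961, q_10 = 35·1068800758 + 200702917 = 37608729447 → 1542921547961/37608729447
APPEND 23: p_11 = 23·1542921547961 + 43848216737 = 35531043819840, q_11 = 23·37608729447 + 1068800758 = 866069578039 → 35531043819840/866069578039
APPEND 17: p_12 = 17·35531043819840 + 1542921547961 = 605570666485241, q_12 = 17·866069578039 + 37608729447 = 14760791556110 → 605570666485241/14760791556110
APPEND 33: p_13 = 33·605570666485241 + 35531043819840 = 20019363037832793, q_13 = 33·14760791556110 + 866069578039 = 487972190929669 → 20019363037832793/487972190929669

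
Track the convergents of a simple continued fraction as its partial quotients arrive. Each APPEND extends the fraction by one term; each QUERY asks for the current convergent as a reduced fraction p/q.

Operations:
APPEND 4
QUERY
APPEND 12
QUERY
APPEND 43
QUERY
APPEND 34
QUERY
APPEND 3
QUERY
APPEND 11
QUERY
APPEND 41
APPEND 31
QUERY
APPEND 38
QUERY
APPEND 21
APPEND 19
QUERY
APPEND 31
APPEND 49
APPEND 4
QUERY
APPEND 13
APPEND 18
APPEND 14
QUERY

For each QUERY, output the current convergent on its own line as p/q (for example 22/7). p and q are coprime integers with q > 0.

APPEND 4: p_0 = 4·1 + 0 = 4, q_0 = 4·0 + 1 = 1 → 4/1
APPEND 12: p_1 = 12·4 + 1 = 49, q_1 = 12·1 + 0 = 12 → 49/12
APPEND 43: p_2 = 43·49 + 4 = 2111, q_2 = 43·12 + 1 = 517 → 2111/517
APPEND 34: p_3 = 34·2111 + 49 = 71823, q_3 = 34·517 + 12 = 17590 → 71823/17590
APPEND 3: p_4 = 3·71823 + 2111 = 217580, q_4 = 3·17590 + 517 = 53287 → 217580/53287
APPEND 11: p_5 = 11·217580 + 71823 = 2465203, q_5 = 11·53287 + 17590 = 603747 → 2465203/603747
APPEND 41: p_6 = 41·2465203 + 217580 = 101290903, q_6 = 41·603747 + 53287 = 24806914 → 101290903/24806914
APPEND 31: p_7 = 31·101290903 + 2465203 = 3142483196, q_7 = 31·24806914 + 603747 = 769618081 → 3142483196/769618081
APPEND 38: p_8 = 38·3142483196 + 101290903 = 119515652351, q_8 = 38·769618081 + 24806914 = 29270293992 → 119515652351/29270293992
APPEND 21: p_9 = 21·119515652351 + 3142483196 = 2512971182567, q_9 = 21·29270293992 + 769618081 = 615445791913 → 2512971182567/615445791913
APPEND 19: p_10 = 19·2512971182567 + 119515652351 = 47865968121124, q_10 = 19·615445791913 + 29270293992 = 11722740340339 → 47865968121124/11722740340339
APPEND 31: p_11 = 31·47865968121124 + 2512971182567 = 1486357982937411, q_11 = 31·11722740340339 + 615445791913 = 364020396342422 → 1486357982937411/364020396342422
APPEND 49: p_12 = 49·1486357982937411 + 47865968121124 = 72879407132054263, q_12 = 49·364020396342422 + 11722740340339 = 17848722161119017 → 72879407132054263/17848722161119017
APPEND 4: p_13 = 4·72879407132054263 + 1486357982937411 = 293003986511154463, q_13 = 4·17848722161119017 + 364020396342422 = 71758909040818490 → 293003986511154463/71758909040818490
APPEND 13: p_14 = 13·293003986511154463 + 72879407132054263 = 3881931231777062282, q_14 = 13·71758909040818490 + 17848722161119017 = 950714539691759387 → 3881931231777062282/950714539691759387
APPEND 18: p_15 = 18·3881931231777062282 + 293003986511154463 = 70167766158498275539, q_15 = 18·950714539691759387 + 71758909040818490 = 17184620623492487456 → 70167766158498275539/17184620623492487456
APPEND 14: p_16 = 14·70167766158498275539 + 3881931231777062282 = 986230657450752919828, q_16 = 14·17184620623492487456 + 950714539691759387 = 241535403268586583771 → 986230657450752919828/241535403268586583771

4/1
49/12
2111/517
71823/17590
217580/53287
2465203/603747
3142483196/769618081
119515652351/29270293992
47865968121124/11722740340339
293003986511154463/71758909040818490
986230657450752919828/241535403268586583771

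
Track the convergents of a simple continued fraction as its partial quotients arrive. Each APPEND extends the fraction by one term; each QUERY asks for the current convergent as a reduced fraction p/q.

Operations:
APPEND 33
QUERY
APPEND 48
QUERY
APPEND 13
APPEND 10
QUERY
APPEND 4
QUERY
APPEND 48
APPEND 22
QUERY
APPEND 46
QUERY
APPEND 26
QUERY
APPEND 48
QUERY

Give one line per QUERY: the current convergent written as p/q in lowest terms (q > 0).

APPEND 33: p_0 = 33·1 + 0 = 33, q_0 = 33·0 + 1 = 1 → 33/1
APPEND 48: p_1 = 48·33 + 1 = 1585, q_1 = 48·1 + 0 = 48 → 1585/48
APPEND 13: p_2 = 13·1585 + 33 = 20638, q_2 = 13·48 + 1 = 625 → 20638/625
APPEND 10: p_3 = 10·20638 + 1585 = 207965, q_3 = 10·625 + 48 = 6298 → 207965/6298
APPEND 4: p_4 = 4·207965 + 20638 = 852498, q_4 = 4·6298 + 625 = 25817 → 852498/25817
APPEND 48: p_5 = 48·852498 + 207965 = 41127869, q_5 = 48·25817 + 6298 = 1245514 → 41127869/1245514
APPEND 22: p_6 = 22·41127869 + 852498 = 905665616, q_6 = 22·1245514 + 25817 = 27427125 → 905665616/27427125
APPEND 46: p_7 = 46·905665616 + 41127869 = 41701746205, q_7 = 46·27427125 + 1245514 = 1262893264 → 41701746205/1262893264
APPEND 26: p_8 = 26·41701746205 + 905665616 = 1085151066946, q_8 = 26·1262893264 + 27427125 = 32862651989 → 1085151066946/32862651989
APPEND 48: p_9 = 48·1085151066946 + 41701746205 = 52128952959613, q_9 = 48·32862651989 + 1262893264 = 1578670188736 → 52128952959613/1578670188736

33/1
1585/48
207965/6298
852498/25817
905665616/27427125
41701746205/1262893264
1085151066946/32862651989
52128952959613/1578670188736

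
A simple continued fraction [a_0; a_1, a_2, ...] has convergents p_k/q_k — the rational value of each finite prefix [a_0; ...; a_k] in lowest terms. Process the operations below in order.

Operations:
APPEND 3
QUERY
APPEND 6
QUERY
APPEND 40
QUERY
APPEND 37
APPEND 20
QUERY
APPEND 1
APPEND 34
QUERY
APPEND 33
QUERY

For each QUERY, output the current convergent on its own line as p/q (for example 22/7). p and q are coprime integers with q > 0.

APPEND 3: p_0 = 3·1 + 0 = 3, q_0 = 3·0 + 1 = 1 → 3/1
APPEND 6: p_1 = 6·3 + 1 = 19, q_1 = 6·1 + 0 = 6 → 19/6
APPEND 40: p_2 = 40·19 + 3 = 763, q_2 = 40·6 + 1 = 241 → 763/241
APPEND 37: p_3 = 37·763 + 19 = 28250, q_3 = 37·241 + 6 = 8923 → 28250/8923
APPEND 20: p_4 = 20·28250 + 763 = 565763, q_4 = 20·8923 + 241 = 178701 → 565763/178701
APPEND 1: p_5 = 1·565763 + 28250 = 594013, q_5 = 1·178701 + 8923 = 187624 → 594013/187624
APPEND 34: p_6 = 34·594013 + 565763 = 20762205, q_6 = 34·187624 + 178701 = 6557917 → 20762205/6557917
APPEND 33: p_7 = 33·20762205 + 594013 = 685746778, q_7 = 33·6557917 + 187624 = 216598885 → 685746778/216598885

3/1
19/6
763/241
565763/178701
20762205/6557917
685746778/216598885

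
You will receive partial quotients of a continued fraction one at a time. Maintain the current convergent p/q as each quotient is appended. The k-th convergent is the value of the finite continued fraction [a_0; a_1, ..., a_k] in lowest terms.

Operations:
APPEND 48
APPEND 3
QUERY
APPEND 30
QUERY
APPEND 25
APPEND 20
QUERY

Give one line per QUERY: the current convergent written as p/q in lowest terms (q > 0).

145/3
4398/91
2206298/45651

APPEND 48: p_0 = 48·1 + 0 = 48, q_0 = 48·0 + 1 = 1 → 48/1
APPEND 3: p_1 = 3·48 + 1 = 145, q_1 = 3·1 + 0 = 3 → 145/3
APPEND 30: p_2 = 30·145 + 48 = 4398, q_2 = 30·3 + 1 = 91 → 4398/91
APPEND 25: p_3 = 25·4398 + 145 = 110095, q_3 = 25·91 + 3 = 2278 → 110095/2278
APPEND 20: p_4 = 20·110095 + 4398 = 2206298, q_4 = 20·2278 + 91 = 45651 → 2206298/45651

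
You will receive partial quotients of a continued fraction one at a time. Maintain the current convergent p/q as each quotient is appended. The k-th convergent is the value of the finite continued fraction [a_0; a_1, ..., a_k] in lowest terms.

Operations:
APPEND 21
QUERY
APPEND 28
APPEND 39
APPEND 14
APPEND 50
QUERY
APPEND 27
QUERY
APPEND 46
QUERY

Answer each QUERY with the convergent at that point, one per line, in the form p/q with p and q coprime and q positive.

APPEND 21: p_0 = 21·1 + 0 = 21, q_0 = 21·0 + 1 = 1 → 21/1
APPEND 28: p_1 = 28·21 + 1 = 589, q_1 = 28·1 + 0 = 28 → 589/28
APPEND 39: p_2 = 39·589 + 21 = 22992, q_2 = 39·28 + 1 = 1093 → 22992/1093
APPEND 14: p_3 = 14·22992 + 589 = 322477, q_3 = 14·1093 + 28 = 15330 → 322477/15330
APPEND 50: p_4 = 50·322477 + 22992 = 16146842, q_4 = 50·15330 + 1093 = 767593 → 16146842/767593
APPEND 27: p_5 = 27·16146842 + 322477 = 436287211, q_5 = 27·767593 + 15330 = 20740341 → 436287211/20740341
APPEND 46: p_6 = 46·436287211 + 16146842 = 20085358548, q_6 = 46·20740341 + 767593 = 954823279 → 20085358548/954823279

21/1
16146842/767593
436287211/20740341
20085358548/954823279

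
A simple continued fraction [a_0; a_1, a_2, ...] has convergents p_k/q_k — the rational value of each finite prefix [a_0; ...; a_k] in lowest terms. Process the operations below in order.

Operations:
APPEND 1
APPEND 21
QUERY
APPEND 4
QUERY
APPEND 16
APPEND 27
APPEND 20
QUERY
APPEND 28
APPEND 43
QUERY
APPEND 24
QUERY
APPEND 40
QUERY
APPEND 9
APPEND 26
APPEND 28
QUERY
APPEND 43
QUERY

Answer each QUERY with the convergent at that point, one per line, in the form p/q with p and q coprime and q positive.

22/21
89/85
784066/748821
946482163/903936301
22737564891/21715475584
910449077803/869522959661
6015524658449506/5745117362907065
258882107023299629/247244949102889314

APPEND 1: p_0 = 1·1 + 0 = 1, q_0 = 1·0 + 1 = 1 → 1/1
APPEND 21: p_1 = 21·1 + 1 = 22, q_1 = 21·1 + 0 = 21 → 22/21
APPEND 4: p_2 = 4·22 + 1 = 89, q_2 = 4·21 + 1 = 85 → 89/85
APPEND 16: p_3 = 16·89 + 22 = 1446, q_3 = 16·85 + 21 = 1381 → 1446/1381
APPEND 27: p_4 = 27·1446 + 89 = 39131, q_4 = 27·1381 + 85 = 37372 → 39131/37372
APPEND 20: p_5 = 20·39131 + 1446 = 784066, q_5 = 20·37372 + 1381 = 748821 → 784066/748821
APPEND 28: p_6 = 28·784066 + 39131 = 21992979, q_6 = 28·748821 + 37372 = 21004360 → 21992979/21004360
APPEND 43: p_7 = 43·21992979 + 784066 = 946482163, q_7 = 43·21004360 + 748821 = 903936301 → 946482163/903936301
APPEND 24: p_8 = 24·946482163 + 21992979 = 22737564891, q_8 = 24·903936301 + 21004360 = 21715475584 → 22737564891/21715475584
APPEND 40: p_9 = 40·22737564891 + 946482163 = 910449077803, q_9 = 40·21715475584 + 903936301 = 869522959661 → 910449077803/869522959661
APPEND 9: p_10 = 9·910449077803 + 22737564891 = 8216779265118, q_10 = 9·869522959661 + 21715475584 = 7847422112533 → 8216779265118/7847422112533
APPEND 26: p_11 = 26·8216779265118 + 910449077803 = 214546709970871, q_11 = 26·7847422112533 + 869522959661 = 204902497885519 → 214546709970871/204902497885519
APPEND 28: p_12 = 28·214546709970871 + 8216779265118 = 6015524658449506, q_12 = 28·204902497885519 + 7847422112533 = 5745117362907065 → 6015524658449506/5745117362907065
APPEND 43: p_13 = 43·6015524658449506 + 214546709970871 = 258882107023299629, q_13 = 43·5745117362907065 + 204902497885519 = 247244949102889314 → 258882107023299629/247244949102889314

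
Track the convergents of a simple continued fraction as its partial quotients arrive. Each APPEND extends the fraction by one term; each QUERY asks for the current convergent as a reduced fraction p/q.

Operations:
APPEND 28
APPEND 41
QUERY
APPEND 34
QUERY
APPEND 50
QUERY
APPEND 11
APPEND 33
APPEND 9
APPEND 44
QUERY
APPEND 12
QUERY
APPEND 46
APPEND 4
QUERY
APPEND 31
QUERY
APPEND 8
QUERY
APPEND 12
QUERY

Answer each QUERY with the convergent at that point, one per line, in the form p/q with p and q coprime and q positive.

1149/41
39094/1395
1955849/69791
284096348838/10137473947
3415596711731/121879506091
633021777065587/22588258522623
19781076634121661/705852608955446
158881634850038875/5669409130166191
1926360694834588161/68738762170949738

APPEND 28: p_0 = 28·1 + 0 = 28, q_0 = 28·0 + 1 = 1 → 28/1
APPEND 41: p_1 = 41·28 + 1 = 1149, q_1 = 41·1 + 0 = 41 → 1149/41
APPEND 34: p_2 = 34·1149 + 28 = 39094, q_2 = 34·41 + 1 = 1395 → 39094/1395
APPEND 50: p_3 = 50·39094 + 1149 = 1955849, q_3 = 50·1395 + 41 = 69791 → 1955849/69791
APPEND 11: p_4 = 11·1955849 + 39094 = 21553433, q_4 = 11·69791 + 1395 = 769096 → 21553433/769096
APPEND 33: p_5 = 33·21553433 + 1955849 = 713219138, q_5 = 33·769096 + 69791 = 25449959 → 713219138/25449959
APPEND 9: p_6 = 9·713219138 + 21553433 = 6440525675, q_6 = 9·25449959 + 769096 = 229818727 → 6440525675/229818727
APPEND 44: p_7 = 44·6440525675 + 713219138 = 284096348838, q_7 = 44·229818727 + 25449959 = 10137473947 → 284096348838/10137473947
APPEND 12: p_8 = 12·284096348838 + 6440525675 = 3415596711731, q_8 = 12·10137473947 + 229818727 = 121879506091 → 3415596711731/121879506091
APPEND 46: p_9 = 46·3415596711731 + 284096348838 = 157401545088464, q_9 = 46·121879506091 + 10137473947 = 5616594754133 → 157401545088464/5616594754133
APPEND 4: p_10 = 4·157401545088464 + 3415596711731 = 633021777065587, q_10 = 4·5616594754133 + 121879506091 = 22588258522623 → 633021777065587/22588258522623
APPEND 31: p_11 = 31·633021777065587 + 157401545088464 = 19781076634121661, q_11 = 31·22588258522623 + 5616594754133 = 705852608955446 → 19781076634121661/705852608955446
APPEND 8: p_12 = 8·19781076634121661 + 633021777065587 = 158881634850038875, q_12 = 8·705852608955446 + 22588258522623 = 5669409130166191 → 158881634850038875/5669409130166191
APPEND 12: p_13 = 12·158881634850038875 + 19781076634121661 = 1926360694834588161, q_13 = 12·5669409130166191 + 705852608955446 = 68738762170949738 → 1926360694834588161/68738762170949738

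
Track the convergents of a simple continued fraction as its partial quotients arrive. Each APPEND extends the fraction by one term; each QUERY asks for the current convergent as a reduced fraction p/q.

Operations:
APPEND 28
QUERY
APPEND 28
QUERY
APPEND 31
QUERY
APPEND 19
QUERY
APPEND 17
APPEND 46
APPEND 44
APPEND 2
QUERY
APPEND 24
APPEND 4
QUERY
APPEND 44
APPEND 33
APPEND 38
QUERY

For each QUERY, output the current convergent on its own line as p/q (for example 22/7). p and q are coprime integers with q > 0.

APPEND 28: p_0 = 28·1 + 0 = 28, q_0 = 28·0 + 1 = 1 → 28/1
APPEND 28: p_1 = 28·28 + 1 = 785, q_1 = 28·1 + 0 = 28 → 785/28
APPEND 31: p_2 = 31·785 + 28 = 24363, q_2 = 31·28 + 1 = 869 → 24363/869
APPEND 19: p_3 = 19·24363 + 785 = 463682, q_3 = 19·869 + 28 = 16539 → 463682/16539
APPEND 17: p_4 = 17·463682 + 24363 = 7906957, q_4 = 17·16539 + 869 = 282032 → 7906957/282032
APPEND 46: p_5 = 46·7906957 + 463682 = 364183704, q_5 = 46·282032 + 16539 = 12990011 → 364183704/12990011
APPEND 44: p_6 = 44·364183704 + 7906957 = 16031989933, q_6 = 44·12990011 + 282032 = 571842516 → 16031989933/571842516
APPEND 2: p_7 = 2·16031989933 + 364183704 = 32428163570, q_7 = 2·571842516 + 12990011 = 1156675043 → 32428163570/1156675043
APPEND 24: p_8 = 24·32428163570 + 16031989933 = 794307915613, q_8 = 24·1156675043 + 571842516 = 28332043548 → 794307915613/28332043548
APPEND 4: p_9 = 4·794307915613 + 32428163570 = 3209659826022, q_9 = 4·28332043548 + 1156675043 = 114484849235 → 3209659826022/114484849235
APPEND 44: p_10 = 44·3209659826022 + 794307915613 = 142019340260581, q_10 = 44·114484849235 + 28332043548 = 5065665409888 → 142019340260581/5065665409888
APPEND 33: p_11 = 33·142019340260581 + 3209659826022 = 4689847888425195, q_11 = 33·5065665409888 + 114484849235 = 167281443375539 → 4689847888425195/167281443375539
APPEND 38: p_12 = 38·4689847888425195 + 142019340260581 = 178356239100417991, q_12 = 38·167281443375539 + 5065665409888 = 6361760513680370 → 178356239100417991/6361760513680370

28/1
785/28
24363/869
463682/16539
32428163570/1156675043
3209659826022/114484849235
178356239100417991/6361760513680370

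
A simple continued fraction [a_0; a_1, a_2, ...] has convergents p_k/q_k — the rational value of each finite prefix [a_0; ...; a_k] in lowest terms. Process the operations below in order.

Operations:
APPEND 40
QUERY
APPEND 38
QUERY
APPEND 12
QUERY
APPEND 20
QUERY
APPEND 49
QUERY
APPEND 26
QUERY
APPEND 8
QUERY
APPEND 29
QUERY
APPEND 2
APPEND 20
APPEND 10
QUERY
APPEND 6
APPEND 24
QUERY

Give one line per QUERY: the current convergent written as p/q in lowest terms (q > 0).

APPEND 40: p_0 = 40·1 + 0 = 40, q_0 = 40·0 + 1 = 1 → 40/1
APPEND 38: p_1 = 38·40 + 1 = 1521, q_1 = 38·1 + 0 = 38 → 1521/38
APPEND 12: p_2 = 12·1521 + 40 = 18292, q_2 = 12·38 + 1 = 457 → 18292/457
APPEND 20: p_3 = 20·18292 + 1521 = 367361, q_3 = 20·457 + 38 = 9178 → 367361/9178
APPEND 49: p_4 = 49·367361 + 18292 = 18018981, q_4 = 49·9178 + 457 = 450179 → 18018981/450179
APPEND 26: p_5 = 26·18018981 + 367361 = 468860867, q_5 = 26·450179 + 9178 = 11713832 → 468860867/11713832
APPEND 8: p_6 = 8·468860867 + 18018981 = 3768905917, q_6 = 8·11713832 + 450179 = 94160835 → 3768905917/94160835
APPEND 29: p_7 = 29·3768905917 + 468860867 = 109767132460, q_7 = 29·94160835 + 11713832 = 2742378047 → 109767132460/2742378047
APPEND 2: p_8 = 2·109767132460 + 3768905917 = 223303170837, q_8 = 2·2742378047 + 94160835 = 5578916929 → 223303170837/5578916929
APPEND 20: p_9 = 20·223303170837 + 109767132460 = 4575830549200, q_9 = 20·5578916929 + 2742378047 = 114320716627 → 4575830549200/114320716627
APPEND 10: p_10 = 10·4575830549200 + 223303170837 = 45981608662837, q_10 = 10·114320716627 + 5578916929 = 1148786083199 → 45981608662837/1148786083199
APPEND 6: p_11 = 6·45981608662837 + 4575830549200 = 280465482526222, q_11 = 6·1148786083199 + 114320716627 = 7007037215821 → 280465482526222/7007037215821
APPEND 24: p_12 = 24·280465482526222 + 45981608662837 = 6777153189292165, q_12 = 24·7007037215821 + 1148786083199 = 169317679262903 → 6777153189292165/169317679262903

40/1
1521/38
18292/457
367361/9178
18018981/450179
468860867/11713832
3768905917/94160835
109767132460/2742378047
45981608662837/1148786083199
6777153189292165/169317679262903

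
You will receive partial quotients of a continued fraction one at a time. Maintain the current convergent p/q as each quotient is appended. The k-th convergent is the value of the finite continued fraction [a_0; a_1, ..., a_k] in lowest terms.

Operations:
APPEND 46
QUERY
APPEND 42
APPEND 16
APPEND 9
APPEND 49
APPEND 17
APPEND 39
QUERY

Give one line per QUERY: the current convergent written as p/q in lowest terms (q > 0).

46/1
9164336661/199121797

APPEND 46: p_0 = 46·1 + 0 = 46, q_0 = 46·0 + 1 = 1 → 46/1
APPEND 42: p_1 = 42·46 + 1 = 1933, q_1 = 42·1 + 0 = 42 → 1933/42
APPEND 16: p_2 = 16·1933 + 46 = 30974, q_2 = 16·42 + 1 = 673 → 30974/673
APPEND 9: p_3 = 9·30974 + 1933 = 280699, q_3 = 9·673 + 42 = 6099 → 280699/6099
APPEND 49: p_4 = 49·280699 + 30974 = 13785225, q_4 = 49·6099 + 673 = 299524 → 13785225/299524
APPEND 17: p_5 = 17·13785225 + 280699 = 234629524, q_5 = 17·299524 + 6099 = 5098007 → 234629524/5098007
APPEND 39: p_6 = 39·234629524 + 13785225 = 9164336661, q_6 = 39·5098007 + 299524 = 199121797 → 9164336661/199121797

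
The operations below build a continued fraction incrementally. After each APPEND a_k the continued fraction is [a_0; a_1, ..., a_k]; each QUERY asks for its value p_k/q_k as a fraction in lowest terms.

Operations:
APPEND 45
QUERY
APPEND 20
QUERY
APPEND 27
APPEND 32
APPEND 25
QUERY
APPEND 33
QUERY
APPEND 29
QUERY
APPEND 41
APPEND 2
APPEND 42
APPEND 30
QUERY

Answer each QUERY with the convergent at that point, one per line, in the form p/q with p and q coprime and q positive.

APPEND 45: p_0 = 45·1 + 0 = 45, q_0 = 45·0 + 1 = 1 → 45/1
APPEND 20: p_1 = 20·45 + 1 = 901, q_1 = 20·1 + 0 = 20 → 901/20
APPEND 27: p_2 = 27·901 + 45 = 24372, q_2 = 27·20 + 1 = 541 → 24372/541
APPEND 32: p_3 = 32·24372 + 901 = 780805, q_3 = 32·541 + 20 = 17332 → 780805/17332
APPEND 25: p_4 = 25·780805 + 24372 = 19544497, q_4 = 25·17332 + 541 = 433841 → 19544497/433841
APPEND 33: p_5 = 33·19544497 + 780805 = 645749206, q_5 = 33·433841 + 17332 = 14334085 → 645749206/14334085
APPEND 29: p_6 = 29·645749206 + 19544497 = 18746271471, q_6 = 29·14334085 + 433841 = 416122306 → 18746271471/416122306
APPEND 41: p_7 = 41·18746271471 + 645749206 = 769242879517, q_7 = 41·416122306 + 14334085 = 17075348631 → 769242879517/17075348631
APPEND 2: p_8 = 2·769242879517 + 18746271471 = 1557232030505, q_8 = 2·17075348631 + 416122306 = 34566819568 → 1557232030505/34566819568
APPEND 42: p_9 = 42·1557232030505 + 769242879517 = 66172988160727, q_9 = 42·34566819568 + 17075348631 = 1468881770487 → 66172988160727/1468881770487
APPEND 30: p_10 = 30·66172988160727 + 1557232030505 = 1986746876852315, q_10 = 30·1468881770487 + 34566819568 = 44101019934178 → 1986746876852315/44101019934178

45/1
901/20
19544497/433841
645749206/14334085
18746271471/416122306
1986746876852315/44101019934178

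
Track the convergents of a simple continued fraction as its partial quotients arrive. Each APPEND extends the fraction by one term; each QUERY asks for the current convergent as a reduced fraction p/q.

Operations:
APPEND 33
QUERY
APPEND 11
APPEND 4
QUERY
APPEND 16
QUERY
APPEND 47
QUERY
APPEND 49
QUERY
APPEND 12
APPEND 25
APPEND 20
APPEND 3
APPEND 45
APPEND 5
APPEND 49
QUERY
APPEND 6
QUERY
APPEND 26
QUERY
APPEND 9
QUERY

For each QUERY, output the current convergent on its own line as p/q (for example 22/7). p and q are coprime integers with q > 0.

APPEND 33: p_0 = 33·1 + 0 = 33, q_0 = 33·0 + 1 = 1 → 33/1
APPEND 11: p_1 = 11·33 + 1 = 364, q_1 = 11·1 + 0 = 11 → 364/11
APPEND 4: p_2 = 4·364 + 33 = 1489, q_2 = 4·11 + 1 = 45 → 1489/45
APPEND 16: p_3 = 16·1489 + 364 = 24188, q_3 = 16·45 + 11 = 731 → 24188/731
APPEND 47: p_4 = 47·24188 + 1489 = 1138325, q_4 = 47·731 + 45 = 34402 → 1138325/34402
APPEND 49: p_5 = 49·1138325 + 24188 = 55802113, q_5 = 49·34402 + 731 = 1686429 → 55802113/1686429
APPEND 12: p_6 = 12·55802113 + 1138325 = 670763681, q_6 = 12·1686429 + 34402 = 20271550 → 670763681/20271550
APPEND 25: p_7 = 25·670763681 + 55802113 = 16824894138, q_7 = 25·20271550 + 1686429 = 508475179 → 16824894138/508475179
APPEND 20: p_8 = 20·16824894138 + 670763681 = 337168646441, q_8 = 20·508475179 + 20271550 = 10189775130 → 337168646441/10189775130
APPEND 3: p_9 = 3·337168646441 + 16824894138 = 1028330833461, q_9 = 3·10189775130 + 508475179 = 31077800569 → 1028330833461/31077800569
APPEND 45: p_10 = 45·1028330833461 + 337168646441 = 46612056152186, q_10 = 45·31077800569 + 10189775130 = 1408690800735 → 46612056152186/1408690800735
APPEND 5: p_11 = 5·46612056152186 + 1028330833461 = 234088611594391, q_11 = 5·1408690800735 + 31077800569 = 7074531804244 → 234088611594391/7074531804244
APPEND 49: p_12 = 49·234088611594391 + 46612056152186 = 11516954024277345, q_12 = 49·7074531804244 + 1408690800735 = 348060749208691 → 11516954024277345/348060749208691
APPEND 6: p_13 = 6·11516954024277345 + 234088611594391 = 69335812757258461, q_13 = 6·348060749208691 + 7074531804244 = 2095439027056390 → 69335812757258461/2095439027056390
APPEND 26: p_14 = 26·69335812757258461 + 11516954024277345 = 1814248085712997331, q_14 = 26·2095439027056390 + 348060749208691 = 54829475452674831 → 1814248085712997331/54829475452674831
APPEND 9: p_15 = 9·1814248085712997331 + 69335812757258461 = 16397568584174234440, q_15 = 9·54829475452674831 + 2095439027056390 = 495560718101129869 → 16397568584174234440/495560718101129869

33/1
1489/45
24188/731
1138325/34402
55802113/1686429
11516954024277345/348060749208691
69335812757258461/2095439027056390
1814248085712997331/54829475452674831
16397568584174234440/495560718101129869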